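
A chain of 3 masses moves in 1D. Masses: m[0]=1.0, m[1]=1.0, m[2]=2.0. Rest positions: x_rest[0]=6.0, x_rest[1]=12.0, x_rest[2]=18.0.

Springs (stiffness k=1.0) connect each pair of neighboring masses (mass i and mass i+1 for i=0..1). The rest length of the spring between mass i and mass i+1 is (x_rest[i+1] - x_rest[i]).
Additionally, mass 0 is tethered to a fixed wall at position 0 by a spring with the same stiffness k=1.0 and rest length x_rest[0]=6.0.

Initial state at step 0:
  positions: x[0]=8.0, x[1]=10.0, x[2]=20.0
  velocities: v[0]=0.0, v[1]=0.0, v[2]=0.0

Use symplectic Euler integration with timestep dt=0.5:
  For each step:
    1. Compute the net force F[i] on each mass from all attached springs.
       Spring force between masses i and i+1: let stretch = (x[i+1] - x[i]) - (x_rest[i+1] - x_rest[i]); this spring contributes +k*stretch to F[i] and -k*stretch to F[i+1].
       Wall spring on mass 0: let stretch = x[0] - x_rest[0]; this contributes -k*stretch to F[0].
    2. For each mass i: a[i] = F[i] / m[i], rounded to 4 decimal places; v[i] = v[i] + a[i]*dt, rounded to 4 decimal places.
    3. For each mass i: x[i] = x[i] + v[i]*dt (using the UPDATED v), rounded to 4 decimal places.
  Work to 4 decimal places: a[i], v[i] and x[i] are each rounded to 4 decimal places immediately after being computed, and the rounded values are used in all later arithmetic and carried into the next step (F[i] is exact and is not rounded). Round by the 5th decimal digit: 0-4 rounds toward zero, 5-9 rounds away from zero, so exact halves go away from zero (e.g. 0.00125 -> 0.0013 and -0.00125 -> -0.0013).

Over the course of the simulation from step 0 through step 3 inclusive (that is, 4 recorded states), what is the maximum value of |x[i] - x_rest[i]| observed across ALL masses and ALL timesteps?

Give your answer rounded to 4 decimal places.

Step 0: x=[8.0000 10.0000 20.0000] v=[0.0000 0.0000 0.0000]
Step 1: x=[6.5000 12.0000 19.5000] v=[-3.0000 4.0000 -1.0000]
Step 2: x=[4.7500 14.5000 18.8125] v=[-3.5000 5.0000 -1.3750]
Step 3: x=[4.2500 15.6407 18.3360] v=[-1.0000 2.2813 -0.9531]
Max displacement = 3.6407

Answer: 3.6407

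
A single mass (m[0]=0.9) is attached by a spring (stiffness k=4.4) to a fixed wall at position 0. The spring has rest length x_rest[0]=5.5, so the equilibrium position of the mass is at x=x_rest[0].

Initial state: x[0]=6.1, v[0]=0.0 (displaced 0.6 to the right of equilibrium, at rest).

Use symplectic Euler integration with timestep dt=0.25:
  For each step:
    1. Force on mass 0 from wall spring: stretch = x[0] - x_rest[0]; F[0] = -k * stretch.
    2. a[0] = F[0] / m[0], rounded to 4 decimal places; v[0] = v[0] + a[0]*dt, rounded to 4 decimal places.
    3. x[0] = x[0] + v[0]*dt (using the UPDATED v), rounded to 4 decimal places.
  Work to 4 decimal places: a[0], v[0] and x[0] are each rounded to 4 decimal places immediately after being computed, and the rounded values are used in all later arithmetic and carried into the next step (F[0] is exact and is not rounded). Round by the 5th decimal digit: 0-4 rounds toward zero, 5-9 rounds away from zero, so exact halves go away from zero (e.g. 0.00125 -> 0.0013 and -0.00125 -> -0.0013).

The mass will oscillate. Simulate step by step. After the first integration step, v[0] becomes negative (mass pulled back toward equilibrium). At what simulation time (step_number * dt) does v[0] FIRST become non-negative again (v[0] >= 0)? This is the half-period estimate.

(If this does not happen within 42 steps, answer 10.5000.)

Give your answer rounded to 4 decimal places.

Answer: 1.5000

Derivation:
Step 0: x=[6.1000] v=[0.0000]
Step 1: x=[5.9167] v=[-0.7333]
Step 2: x=[5.6061] v=[-1.2426]
Step 3: x=[5.2630] v=[-1.3723]
Step 4: x=[4.9924] v=[-1.0826]
Step 5: x=[4.8769] v=[-0.4622]
Step 6: x=[4.9518] v=[0.2994]
First v>=0 after going negative at step 6, time=1.5000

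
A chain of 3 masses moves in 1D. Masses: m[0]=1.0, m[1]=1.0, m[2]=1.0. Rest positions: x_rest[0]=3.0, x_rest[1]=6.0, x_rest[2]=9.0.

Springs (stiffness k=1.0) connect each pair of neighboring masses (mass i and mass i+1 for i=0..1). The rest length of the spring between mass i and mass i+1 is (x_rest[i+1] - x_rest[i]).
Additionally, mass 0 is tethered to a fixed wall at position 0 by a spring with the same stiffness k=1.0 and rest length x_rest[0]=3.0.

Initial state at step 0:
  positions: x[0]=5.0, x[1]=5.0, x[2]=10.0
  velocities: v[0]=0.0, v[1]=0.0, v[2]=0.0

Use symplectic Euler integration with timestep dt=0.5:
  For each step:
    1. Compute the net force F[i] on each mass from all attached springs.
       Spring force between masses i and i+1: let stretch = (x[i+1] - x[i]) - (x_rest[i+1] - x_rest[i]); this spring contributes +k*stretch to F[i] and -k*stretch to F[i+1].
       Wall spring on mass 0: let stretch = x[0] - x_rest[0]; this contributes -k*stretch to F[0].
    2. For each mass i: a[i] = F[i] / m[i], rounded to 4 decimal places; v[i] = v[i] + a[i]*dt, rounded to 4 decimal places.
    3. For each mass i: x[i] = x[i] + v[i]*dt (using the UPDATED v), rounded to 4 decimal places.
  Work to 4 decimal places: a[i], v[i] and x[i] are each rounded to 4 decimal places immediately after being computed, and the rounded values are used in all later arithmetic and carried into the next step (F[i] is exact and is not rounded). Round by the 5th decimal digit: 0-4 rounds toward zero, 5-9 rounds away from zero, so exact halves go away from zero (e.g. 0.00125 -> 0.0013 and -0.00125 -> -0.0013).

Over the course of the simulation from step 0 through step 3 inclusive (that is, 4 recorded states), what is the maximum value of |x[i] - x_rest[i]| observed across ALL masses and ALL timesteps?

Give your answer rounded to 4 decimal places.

Answer: 2.0625

Derivation:
Step 0: x=[5.0000 5.0000 10.0000] v=[0.0000 0.0000 0.0000]
Step 1: x=[3.7500 6.2500 9.5000] v=[-2.5000 2.5000 -1.0000]
Step 2: x=[2.1875 7.6875 8.9375] v=[-3.1250 2.8750 -1.1250]
Step 3: x=[1.4531 8.0625 8.8125] v=[-1.4688 0.7500 -0.2500]
Max displacement = 2.0625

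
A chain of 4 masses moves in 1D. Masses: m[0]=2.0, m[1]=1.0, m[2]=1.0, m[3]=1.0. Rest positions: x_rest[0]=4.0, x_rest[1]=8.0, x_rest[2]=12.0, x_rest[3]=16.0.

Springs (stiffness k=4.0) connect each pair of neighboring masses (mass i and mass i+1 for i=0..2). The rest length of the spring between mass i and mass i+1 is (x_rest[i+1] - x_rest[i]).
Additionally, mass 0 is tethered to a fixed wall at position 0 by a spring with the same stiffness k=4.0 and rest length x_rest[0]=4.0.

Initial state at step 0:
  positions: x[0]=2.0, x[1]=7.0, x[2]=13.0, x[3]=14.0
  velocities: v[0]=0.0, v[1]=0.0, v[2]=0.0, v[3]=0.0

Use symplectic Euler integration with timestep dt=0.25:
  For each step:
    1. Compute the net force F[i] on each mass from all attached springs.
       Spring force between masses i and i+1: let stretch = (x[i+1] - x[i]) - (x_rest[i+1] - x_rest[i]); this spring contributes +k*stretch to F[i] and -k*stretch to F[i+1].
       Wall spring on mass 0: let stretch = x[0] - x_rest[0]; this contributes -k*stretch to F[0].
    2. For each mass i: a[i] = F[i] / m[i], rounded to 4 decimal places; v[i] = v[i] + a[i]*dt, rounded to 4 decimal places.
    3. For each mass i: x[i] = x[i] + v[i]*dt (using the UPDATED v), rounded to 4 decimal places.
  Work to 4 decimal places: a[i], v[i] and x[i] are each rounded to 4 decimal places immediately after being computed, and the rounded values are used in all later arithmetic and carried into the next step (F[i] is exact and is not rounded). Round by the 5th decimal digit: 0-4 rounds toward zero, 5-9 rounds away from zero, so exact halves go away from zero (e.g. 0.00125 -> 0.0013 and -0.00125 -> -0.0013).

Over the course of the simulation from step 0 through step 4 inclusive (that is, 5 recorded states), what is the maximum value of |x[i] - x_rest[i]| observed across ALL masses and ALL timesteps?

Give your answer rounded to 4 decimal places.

Answer: 2.7734

Derivation:
Step 0: x=[2.0000 7.0000 13.0000 14.0000] v=[0.0000 0.0000 0.0000 0.0000]
Step 1: x=[2.3750 7.2500 11.7500 14.7500] v=[1.5000 1.0000 -5.0000 3.0000]
Step 2: x=[3.0625 7.4063 10.1250 15.7500] v=[2.7500 0.6250 -6.5000 4.0000]
Step 3: x=[3.9102 7.1563 9.2266 16.3438] v=[3.3907 -1.0001 -3.5937 2.3750]
Step 4: x=[4.6749 6.6123 9.5899 16.1583] v=[3.0587 -2.1759 1.4532 -0.7422]
Max displacement = 2.7734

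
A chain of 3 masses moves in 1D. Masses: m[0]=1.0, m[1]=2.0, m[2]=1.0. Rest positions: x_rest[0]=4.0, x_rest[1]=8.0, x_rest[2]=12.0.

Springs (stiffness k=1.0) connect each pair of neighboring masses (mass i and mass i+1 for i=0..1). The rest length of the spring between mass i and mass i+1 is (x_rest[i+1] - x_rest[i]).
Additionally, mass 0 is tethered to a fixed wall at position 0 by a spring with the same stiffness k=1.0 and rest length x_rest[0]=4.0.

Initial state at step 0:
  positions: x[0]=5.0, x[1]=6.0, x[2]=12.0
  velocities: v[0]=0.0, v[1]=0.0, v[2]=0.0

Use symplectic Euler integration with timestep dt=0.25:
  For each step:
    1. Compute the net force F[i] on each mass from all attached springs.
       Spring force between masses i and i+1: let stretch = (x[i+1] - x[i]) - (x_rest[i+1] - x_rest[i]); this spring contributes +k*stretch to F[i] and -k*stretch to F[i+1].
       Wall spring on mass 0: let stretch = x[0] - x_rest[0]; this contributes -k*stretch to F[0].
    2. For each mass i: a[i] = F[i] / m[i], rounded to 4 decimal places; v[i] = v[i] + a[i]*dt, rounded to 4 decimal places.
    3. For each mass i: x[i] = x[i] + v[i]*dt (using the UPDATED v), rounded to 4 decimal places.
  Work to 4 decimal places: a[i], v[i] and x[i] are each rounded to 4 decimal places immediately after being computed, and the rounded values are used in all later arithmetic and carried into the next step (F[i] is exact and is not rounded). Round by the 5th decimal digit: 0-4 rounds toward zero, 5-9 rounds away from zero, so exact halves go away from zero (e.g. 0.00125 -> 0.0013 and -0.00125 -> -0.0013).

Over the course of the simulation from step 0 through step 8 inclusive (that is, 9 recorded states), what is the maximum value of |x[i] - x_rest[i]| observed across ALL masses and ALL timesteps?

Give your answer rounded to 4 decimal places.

Answer: 2.0343

Derivation:
Step 0: x=[5.0000 6.0000 12.0000] v=[0.0000 0.0000 0.0000]
Step 1: x=[4.7500 6.1563 11.8750] v=[-1.0000 0.6250 -0.5000]
Step 2: x=[4.2910 6.4473 11.6426] v=[-1.8359 1.1641 -0.9297]
Step 3: x=[3.6986 6.8333 11.3355] v=[-2.3696 1.5440 -1.2285]
Step 4: x=[3.0710 7.2621 10.9970] v=[-2.5106 1.7150 -1.3541]
Step 5: x=[2.5134 7.6766 10.6751] v=[-2.2306 1.6580 -1.2878]
Step 6: x=[2.1214 8.0235 10.4158] v=[-1.5682 1.3874 -1.0374]
Step 7: x=[1.9657 8.2607 10.2569] v=[-0.6230 0.9487 -0.6355]
Step 8: x=[2.0805 8.3636 10.2233] v=[0.4593 0.4114 -0.1346]
Max displacement = 2.0343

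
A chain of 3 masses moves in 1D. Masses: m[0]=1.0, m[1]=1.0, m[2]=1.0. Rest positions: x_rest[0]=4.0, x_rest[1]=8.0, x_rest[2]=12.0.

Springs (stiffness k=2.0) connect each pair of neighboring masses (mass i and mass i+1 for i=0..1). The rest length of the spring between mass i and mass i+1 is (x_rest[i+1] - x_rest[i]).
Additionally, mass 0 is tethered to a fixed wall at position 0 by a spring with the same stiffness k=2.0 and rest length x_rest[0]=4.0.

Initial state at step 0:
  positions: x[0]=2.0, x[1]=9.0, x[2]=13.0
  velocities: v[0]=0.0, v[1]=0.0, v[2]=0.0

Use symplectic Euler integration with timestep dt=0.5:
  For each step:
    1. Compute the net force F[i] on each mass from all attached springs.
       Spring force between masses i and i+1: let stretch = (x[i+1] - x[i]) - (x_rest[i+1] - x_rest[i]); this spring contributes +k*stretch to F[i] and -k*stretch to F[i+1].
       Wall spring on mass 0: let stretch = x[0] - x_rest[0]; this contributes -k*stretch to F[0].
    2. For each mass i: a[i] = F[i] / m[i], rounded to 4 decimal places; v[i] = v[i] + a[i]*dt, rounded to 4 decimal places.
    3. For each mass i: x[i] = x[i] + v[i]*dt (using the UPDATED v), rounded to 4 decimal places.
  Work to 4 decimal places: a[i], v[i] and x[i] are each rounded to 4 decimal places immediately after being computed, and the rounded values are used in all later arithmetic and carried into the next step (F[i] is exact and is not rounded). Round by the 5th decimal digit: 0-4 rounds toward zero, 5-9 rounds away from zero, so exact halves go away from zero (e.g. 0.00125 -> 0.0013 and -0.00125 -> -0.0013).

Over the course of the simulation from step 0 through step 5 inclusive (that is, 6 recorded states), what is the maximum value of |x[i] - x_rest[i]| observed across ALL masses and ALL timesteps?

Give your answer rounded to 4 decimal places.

Answer: 2.2500

Derivation:
Step 0: x=[2.0000 9.0000 13.0000] v=[0.0000 0.0000 0.0000]
Step 1: x=[4.5000 7.5000 13.0000] v=[5.0000 -3.0000 0.0000]
Step 2: x=[6.2500 7.2500 12.2500] v=[3.5000 -0.5000 -1.5000]
Step 3: x=[5.3750 9.0000 11.0000] v=[-1.7500 3.5000 -2.5000]
Step 4: x=[3.6250 9.9375 10.7500] v=[-3.5000 1.8750 -0.5000]
Step 5: x=[3.2188 8.1250 12.0938] v=[-0.8125 -3.6250 2.6875]
Max displacement = 2.2500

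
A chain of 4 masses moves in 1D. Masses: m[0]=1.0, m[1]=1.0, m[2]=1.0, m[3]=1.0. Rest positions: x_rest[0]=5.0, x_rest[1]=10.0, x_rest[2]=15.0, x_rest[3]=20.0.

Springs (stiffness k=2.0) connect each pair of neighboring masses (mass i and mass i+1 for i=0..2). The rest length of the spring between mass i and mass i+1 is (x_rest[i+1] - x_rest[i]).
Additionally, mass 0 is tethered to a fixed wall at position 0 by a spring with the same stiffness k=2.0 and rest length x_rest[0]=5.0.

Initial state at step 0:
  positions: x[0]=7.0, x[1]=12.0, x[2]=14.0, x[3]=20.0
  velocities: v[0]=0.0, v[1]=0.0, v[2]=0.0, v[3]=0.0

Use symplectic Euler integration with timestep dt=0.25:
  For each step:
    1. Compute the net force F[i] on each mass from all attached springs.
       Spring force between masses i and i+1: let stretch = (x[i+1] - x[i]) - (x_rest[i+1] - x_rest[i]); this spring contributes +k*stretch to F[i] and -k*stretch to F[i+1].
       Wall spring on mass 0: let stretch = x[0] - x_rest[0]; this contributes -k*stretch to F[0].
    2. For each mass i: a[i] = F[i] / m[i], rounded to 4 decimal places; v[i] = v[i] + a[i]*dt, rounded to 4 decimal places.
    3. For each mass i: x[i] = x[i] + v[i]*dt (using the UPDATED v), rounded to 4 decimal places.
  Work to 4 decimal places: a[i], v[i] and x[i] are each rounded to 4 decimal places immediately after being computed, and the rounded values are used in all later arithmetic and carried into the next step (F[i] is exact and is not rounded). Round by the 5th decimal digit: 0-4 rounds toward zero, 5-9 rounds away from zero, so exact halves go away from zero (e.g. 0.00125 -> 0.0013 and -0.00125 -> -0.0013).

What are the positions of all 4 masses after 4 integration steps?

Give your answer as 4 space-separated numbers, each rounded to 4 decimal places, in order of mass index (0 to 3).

Answer: 4.8069 9.7796 16.6646 19.7026

Derivation:
Step 0: x=[7.0000 12.0000 14.0000 20.0000] v=[0.0000 0.0000 0.0000 0.0000]
Step 1: x=[6.7500 11.6250 14.5000 19.8750] v=[-1.0000 -1.5000 2.0000 -0.5000]
Step 2: x=[6.2656 11.0000 15.3125 19.7031] v=[-1.9375 -2.5000 3.2500 -0.6875]
Step 3: x=[5.5898 10.3223 16.1348 19.6074] v=[-2.7031 -2.7110 3.2891 -0.3828]
Step 4: x=[4.8069 9.7796 16.6646 19.7026] v=[-3.1318 -2.1710 2.1192 0.3809]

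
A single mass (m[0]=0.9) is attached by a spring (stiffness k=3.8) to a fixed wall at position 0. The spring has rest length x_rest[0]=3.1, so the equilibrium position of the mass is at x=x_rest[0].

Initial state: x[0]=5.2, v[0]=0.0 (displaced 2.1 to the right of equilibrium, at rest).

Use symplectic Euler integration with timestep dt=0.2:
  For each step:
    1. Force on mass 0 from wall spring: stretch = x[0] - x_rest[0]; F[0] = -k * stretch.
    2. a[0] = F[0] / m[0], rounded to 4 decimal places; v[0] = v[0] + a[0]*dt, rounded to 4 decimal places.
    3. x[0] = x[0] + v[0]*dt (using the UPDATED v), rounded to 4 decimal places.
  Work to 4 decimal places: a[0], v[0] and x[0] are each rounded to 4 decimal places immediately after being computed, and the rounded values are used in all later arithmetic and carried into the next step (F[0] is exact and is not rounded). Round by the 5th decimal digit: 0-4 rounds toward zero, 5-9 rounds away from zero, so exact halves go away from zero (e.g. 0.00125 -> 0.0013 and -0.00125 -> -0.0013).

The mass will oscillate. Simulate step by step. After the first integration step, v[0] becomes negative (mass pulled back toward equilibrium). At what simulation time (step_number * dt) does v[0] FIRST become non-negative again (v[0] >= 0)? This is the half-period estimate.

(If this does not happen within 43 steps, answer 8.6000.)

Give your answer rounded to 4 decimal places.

Answer: 1.6000

Derivation:
Step 0: x=[5.2000] v=[0.0000]
Step 1: x=[4.8453] v=[-1.7733]
Step 2: x=[4.1959] v=[-3.2471]
Step 3: x=[3.3614] v=[-4.1725]
Step 4: x=[2.4828] v=[-4.3932]
Step 5: x=[1.7084] v=[-3.8720]
Step 6: x=[1.1690] v=[-2.6969]
Step 7: x=[0.9557] v=[-1.0663]
Step 8: x=[1.1046] v=[0.7444]
First v>=0 after going negative at step 8, time=1.6000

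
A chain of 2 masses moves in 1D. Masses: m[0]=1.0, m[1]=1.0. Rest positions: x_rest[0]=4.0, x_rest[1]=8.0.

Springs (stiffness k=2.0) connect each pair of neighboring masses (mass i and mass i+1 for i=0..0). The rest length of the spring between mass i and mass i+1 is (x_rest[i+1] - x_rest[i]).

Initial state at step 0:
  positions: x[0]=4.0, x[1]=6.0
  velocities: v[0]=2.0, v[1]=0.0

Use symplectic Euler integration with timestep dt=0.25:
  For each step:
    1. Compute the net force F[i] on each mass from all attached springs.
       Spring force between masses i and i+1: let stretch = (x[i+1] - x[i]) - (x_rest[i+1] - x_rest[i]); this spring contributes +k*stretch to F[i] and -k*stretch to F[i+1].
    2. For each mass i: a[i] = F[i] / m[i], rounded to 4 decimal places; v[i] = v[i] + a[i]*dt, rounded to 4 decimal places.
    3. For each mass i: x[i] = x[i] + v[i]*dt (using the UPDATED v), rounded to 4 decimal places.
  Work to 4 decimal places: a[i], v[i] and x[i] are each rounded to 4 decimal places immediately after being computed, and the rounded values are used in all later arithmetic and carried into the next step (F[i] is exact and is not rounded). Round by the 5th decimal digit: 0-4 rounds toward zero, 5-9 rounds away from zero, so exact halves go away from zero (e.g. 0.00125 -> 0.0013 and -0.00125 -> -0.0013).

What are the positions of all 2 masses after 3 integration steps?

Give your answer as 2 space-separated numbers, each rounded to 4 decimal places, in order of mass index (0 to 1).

Answer: 4.0625 7.4375

Derivation:
Step 0: x=[4.0000 6.0000] v=[2.0000 0.0000]
Step 1: x=[4.2500 6.2500] v=[1.0000 1.0000]
Step 2: x=[4.2500 6.7500] v=[0.0000 2.0000]
Step 3: x=[4.0625 7.4375] v=[-0.7500 2.7500]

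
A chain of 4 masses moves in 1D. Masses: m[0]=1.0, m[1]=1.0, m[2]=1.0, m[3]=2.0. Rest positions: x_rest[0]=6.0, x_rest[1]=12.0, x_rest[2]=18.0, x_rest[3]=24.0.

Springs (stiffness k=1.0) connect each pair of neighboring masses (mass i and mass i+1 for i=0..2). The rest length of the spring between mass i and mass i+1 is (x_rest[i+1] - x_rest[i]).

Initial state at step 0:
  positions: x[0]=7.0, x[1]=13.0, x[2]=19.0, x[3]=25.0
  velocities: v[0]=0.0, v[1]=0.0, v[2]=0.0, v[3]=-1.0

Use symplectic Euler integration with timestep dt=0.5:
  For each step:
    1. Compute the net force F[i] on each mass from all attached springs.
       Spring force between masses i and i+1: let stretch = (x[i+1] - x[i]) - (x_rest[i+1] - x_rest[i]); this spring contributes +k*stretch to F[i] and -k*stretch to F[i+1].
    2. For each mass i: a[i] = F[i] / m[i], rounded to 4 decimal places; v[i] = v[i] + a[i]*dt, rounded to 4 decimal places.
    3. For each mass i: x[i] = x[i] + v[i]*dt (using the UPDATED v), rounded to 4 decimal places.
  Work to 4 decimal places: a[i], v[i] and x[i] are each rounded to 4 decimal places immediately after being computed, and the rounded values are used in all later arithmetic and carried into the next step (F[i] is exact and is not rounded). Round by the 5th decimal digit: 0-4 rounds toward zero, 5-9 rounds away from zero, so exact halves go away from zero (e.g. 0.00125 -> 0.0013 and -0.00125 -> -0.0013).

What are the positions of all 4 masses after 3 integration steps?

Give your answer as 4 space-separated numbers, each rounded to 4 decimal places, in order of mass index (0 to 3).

Answer: 7.0000 12.9688 18.5781 23.7266

Derivation:
Step 0: x=[7.0000 13.0000 19.0000 25.0000] v=[0.0000 0.0000 0.0000 -1.0000]
Step 1: x=[7.0000 13.0000 19.0000 24.5000] v=[0.0000 0.0000 0.0000 -1.0000]
Step 2: x=[7.0000 13.0000 18.8750 24.0625] v=[0.0000 0.0000 -0.2500 -0.8750]
Step 3: x=[7.0000 12.9688 18.5781 23.7266] v=[0.0000 -0.0625 -0.5938 -0.6719]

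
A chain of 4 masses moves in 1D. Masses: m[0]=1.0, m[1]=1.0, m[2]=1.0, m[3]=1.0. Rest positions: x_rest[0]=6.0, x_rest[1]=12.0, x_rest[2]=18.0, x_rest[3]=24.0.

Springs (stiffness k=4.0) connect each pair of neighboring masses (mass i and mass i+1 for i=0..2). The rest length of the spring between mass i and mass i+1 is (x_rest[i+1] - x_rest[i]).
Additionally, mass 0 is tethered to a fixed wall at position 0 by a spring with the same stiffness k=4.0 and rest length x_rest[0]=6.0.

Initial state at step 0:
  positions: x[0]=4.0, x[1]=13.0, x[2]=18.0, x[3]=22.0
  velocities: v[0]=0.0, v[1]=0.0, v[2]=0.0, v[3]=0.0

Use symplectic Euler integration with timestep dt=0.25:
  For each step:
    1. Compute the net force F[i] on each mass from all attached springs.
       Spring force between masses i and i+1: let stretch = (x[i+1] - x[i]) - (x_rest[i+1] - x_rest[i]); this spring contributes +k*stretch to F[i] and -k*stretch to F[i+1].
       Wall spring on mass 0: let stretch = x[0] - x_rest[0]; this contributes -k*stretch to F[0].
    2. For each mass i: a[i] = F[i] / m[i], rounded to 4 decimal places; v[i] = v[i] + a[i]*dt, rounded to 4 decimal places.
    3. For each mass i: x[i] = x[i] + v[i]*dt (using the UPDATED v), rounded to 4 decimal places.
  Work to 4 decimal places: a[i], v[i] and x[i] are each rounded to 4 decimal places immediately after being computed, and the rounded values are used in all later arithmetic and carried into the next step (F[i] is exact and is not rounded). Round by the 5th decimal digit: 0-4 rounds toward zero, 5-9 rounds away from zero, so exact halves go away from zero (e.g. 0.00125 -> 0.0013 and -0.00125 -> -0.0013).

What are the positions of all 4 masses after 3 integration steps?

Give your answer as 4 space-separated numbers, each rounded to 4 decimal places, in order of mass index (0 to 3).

Step 0: x=[4.0000 13.0000 18.0000 22.0000] v=[0.0000 0.0000 0.0000 0.0000]
Step 1: x=[5.2500 12.0000 17.7500 22.5000] v=[5.0000 -4.0000 -1.0000 2.0000]
Step 2: x=[6.8750 10.7500 17.2500 23.3125] v=[6.5000 -5.0000 -2.0000 3.2500]
Step 3: x=[7.7500 10.1563 16.6406 24.1094] v=[3.5000 -2.3750 -2.4375 3.1875]

Answer: 7.7500 10.1563 16.6406 24.1094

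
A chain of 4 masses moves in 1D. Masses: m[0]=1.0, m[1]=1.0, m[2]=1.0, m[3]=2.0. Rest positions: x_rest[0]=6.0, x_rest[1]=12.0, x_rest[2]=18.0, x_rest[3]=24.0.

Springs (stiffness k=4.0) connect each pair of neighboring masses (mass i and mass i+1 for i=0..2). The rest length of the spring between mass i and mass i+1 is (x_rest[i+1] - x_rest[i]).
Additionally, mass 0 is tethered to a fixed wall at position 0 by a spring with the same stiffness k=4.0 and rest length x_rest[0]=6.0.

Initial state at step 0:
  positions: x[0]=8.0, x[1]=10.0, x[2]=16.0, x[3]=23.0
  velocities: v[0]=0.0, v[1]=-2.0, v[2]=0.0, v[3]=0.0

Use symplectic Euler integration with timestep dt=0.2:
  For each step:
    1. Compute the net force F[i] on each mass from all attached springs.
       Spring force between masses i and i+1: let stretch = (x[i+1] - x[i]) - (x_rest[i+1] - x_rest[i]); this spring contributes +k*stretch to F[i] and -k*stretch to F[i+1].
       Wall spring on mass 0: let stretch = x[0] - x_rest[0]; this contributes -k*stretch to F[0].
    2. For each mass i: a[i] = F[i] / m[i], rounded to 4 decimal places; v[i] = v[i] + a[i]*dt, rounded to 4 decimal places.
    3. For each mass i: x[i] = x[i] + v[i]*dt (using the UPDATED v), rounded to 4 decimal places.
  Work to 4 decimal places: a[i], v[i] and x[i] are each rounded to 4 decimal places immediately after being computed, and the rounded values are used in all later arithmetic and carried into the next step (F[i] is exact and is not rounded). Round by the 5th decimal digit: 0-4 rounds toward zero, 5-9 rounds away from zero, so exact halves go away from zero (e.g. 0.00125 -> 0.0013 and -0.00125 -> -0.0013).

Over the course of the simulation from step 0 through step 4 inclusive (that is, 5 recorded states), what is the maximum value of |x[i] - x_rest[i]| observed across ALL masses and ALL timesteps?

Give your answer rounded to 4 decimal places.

Step 0: x=[8.0000 10.0000 16.0000 23.0000] v=[0.0000 -2.0000 0.0000 0.0000]
Step 1: x=[7.0400 10.2400 16.1600 22.9200] v=[-4.8000 1.2000 0.8000 -0.4000]
Step 2: x=[5.4656 10.9152 16.4544 22.7792] v=[-7.8720 3.3760 1.4720 -0.7040]
Step 3: x=[3.8886 11.6047 16.8745 22.6124] v=[-7.8848 3.4477 2.1005 -0.8339]
Step 4: x=[2.9240 11.9028 17.3695 22.4666] v=[-4.8228 1.4907 2.4750 -0.7291]
Max displacement = 3.0760

Answer: 3.0760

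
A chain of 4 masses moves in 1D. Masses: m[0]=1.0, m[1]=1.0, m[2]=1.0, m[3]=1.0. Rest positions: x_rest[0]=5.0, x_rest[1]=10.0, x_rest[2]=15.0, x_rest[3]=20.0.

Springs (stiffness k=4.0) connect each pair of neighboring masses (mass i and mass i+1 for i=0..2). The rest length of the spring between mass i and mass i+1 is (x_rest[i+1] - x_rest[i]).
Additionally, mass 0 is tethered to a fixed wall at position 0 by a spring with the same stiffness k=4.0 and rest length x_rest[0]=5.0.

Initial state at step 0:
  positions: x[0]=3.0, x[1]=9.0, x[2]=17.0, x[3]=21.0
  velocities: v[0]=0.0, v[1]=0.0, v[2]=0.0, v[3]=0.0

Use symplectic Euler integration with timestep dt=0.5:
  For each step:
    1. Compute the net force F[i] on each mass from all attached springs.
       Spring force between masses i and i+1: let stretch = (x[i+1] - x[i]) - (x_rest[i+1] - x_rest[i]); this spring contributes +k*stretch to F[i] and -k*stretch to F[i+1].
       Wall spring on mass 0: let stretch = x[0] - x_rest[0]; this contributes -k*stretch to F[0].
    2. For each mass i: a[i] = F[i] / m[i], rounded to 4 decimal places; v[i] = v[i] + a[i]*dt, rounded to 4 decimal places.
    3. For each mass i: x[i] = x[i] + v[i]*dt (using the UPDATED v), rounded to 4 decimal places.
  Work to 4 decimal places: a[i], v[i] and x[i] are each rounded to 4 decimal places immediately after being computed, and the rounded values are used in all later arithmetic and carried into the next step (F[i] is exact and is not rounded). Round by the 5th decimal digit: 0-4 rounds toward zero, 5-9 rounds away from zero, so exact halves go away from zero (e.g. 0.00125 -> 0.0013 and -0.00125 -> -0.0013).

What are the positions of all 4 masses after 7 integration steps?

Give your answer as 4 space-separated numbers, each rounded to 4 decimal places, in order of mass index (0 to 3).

Step 0: x=[3.0000 9.0000 17.0000 21.0000] v=[0.0000 0.0000 0.0000 0.0000]
Step 1: x=[6.0000 11.0000 13.0000 22.0000] v=[6.0000 4.0000 -8.0000 2.0000]
Step 2: x=[8.0000 10.0000 16.0000 19.0000] v=[4.0000 -2.0000 6.0000 -6.0000]
Step 3: x=[4.0000 13.0000 16.0000 18.0000] v=[-8.0000 6.0000 0.0000 -2.0000]
Step 4: x=[5.0000 10.0000 15.0000 20.0000] v=[2.0000 -6.0000 -2.0000 4.0000]
Step 5: x=[6.0000 7.0000 14.0000 22.0000] v=[2.0000 -6.0000 -2.0000 4.0000]
Step 6: x=[2.0000 10.0000 14.0000 21.0000] v=[-8.0000 6.0000 0.0000 -2.0000]
Step 7: x=[4.0000 9.0000 17.0000 18.0000] v=[4.0000 -2.0000 6.0000 -6.0000]

Answer: 4.0000 9.0000 17.0000 18.0000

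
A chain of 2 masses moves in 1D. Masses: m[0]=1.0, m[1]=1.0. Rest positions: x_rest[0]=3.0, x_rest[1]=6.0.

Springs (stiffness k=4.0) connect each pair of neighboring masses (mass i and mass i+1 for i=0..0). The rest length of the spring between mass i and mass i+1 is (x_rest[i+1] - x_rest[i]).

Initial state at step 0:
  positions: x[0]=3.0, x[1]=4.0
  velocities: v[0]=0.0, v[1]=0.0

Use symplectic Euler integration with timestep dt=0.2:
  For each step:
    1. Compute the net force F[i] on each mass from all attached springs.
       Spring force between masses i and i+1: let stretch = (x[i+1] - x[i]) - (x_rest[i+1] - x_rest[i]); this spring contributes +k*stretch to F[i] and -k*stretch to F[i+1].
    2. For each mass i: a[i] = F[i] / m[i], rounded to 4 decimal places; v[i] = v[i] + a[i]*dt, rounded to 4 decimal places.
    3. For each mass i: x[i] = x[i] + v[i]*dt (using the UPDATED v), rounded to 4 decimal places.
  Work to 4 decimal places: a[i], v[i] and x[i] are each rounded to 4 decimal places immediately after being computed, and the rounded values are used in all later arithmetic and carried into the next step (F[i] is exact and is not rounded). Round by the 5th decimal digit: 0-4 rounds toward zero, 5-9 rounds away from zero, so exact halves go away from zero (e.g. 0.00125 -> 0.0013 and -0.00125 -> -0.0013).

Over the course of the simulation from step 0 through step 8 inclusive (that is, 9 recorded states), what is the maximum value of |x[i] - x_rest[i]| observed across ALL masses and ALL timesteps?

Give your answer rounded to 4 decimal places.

Step 0: x=[3.0000 4.0000] v=[0.0000 0.0000]
Step 1: x=[2.6800 4.3200] v=[-1.6000 1.6000]
Step 2: x=[2.1424 4.8576] v=[-2.6880 2.6880]
Step 3: x=[1.5592 5.4408] v=[-2.9158 2.9158]
Step 4: x=[1.1171 5.8829] v=[-2.2105 2.2105]
Step 5: x=[0.9575 6.0425] v=[-0.7979 0.7979]
Step 6: x=[1.1315 5.8685] v=[0.8701 -0.8701]
Step 7: x=[1.5834 5.4166] v=[2.2597 -2.2597]
Step 8: x=[2.1687 4.8313] v=[2.9263 -2.9263]
Max displacement = 2.0425

Answer: 2.0425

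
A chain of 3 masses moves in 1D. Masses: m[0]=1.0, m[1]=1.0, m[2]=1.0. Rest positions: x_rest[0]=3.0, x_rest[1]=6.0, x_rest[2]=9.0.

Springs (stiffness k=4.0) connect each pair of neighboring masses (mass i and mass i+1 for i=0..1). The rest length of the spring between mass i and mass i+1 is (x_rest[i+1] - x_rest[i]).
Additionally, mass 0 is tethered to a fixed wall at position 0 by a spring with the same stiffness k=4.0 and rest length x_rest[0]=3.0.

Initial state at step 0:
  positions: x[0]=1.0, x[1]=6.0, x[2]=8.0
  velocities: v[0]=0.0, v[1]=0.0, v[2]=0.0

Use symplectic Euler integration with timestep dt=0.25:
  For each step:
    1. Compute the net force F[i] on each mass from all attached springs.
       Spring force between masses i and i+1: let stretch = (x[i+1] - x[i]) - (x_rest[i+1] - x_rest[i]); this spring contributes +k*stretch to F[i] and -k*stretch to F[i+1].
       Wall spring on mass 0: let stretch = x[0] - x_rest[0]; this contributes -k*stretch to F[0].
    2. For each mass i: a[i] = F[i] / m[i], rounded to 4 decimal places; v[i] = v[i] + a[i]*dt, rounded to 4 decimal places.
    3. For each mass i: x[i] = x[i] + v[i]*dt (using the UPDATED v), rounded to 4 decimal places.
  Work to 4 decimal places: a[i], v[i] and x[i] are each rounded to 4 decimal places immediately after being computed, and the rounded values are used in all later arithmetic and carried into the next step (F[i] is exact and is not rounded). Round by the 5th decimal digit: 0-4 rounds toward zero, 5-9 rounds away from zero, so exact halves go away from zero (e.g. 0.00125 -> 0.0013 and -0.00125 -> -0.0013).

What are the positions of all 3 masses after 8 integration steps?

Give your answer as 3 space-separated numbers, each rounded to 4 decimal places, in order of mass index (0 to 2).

Answer: 2.8076 5.9608 9.7235

Derivation:
Step 0: x=[1.0000 6.0000 8.0000] v=[0.0000 0.0000 0.0000]
Step 1: x=[2.0000 5.2500 8.2500] v=[4.0000 -3.0000 1.0000]
Step 2: x=[3.3125 4.4375 8.5000] v=[5.2500 -3.2500 1.0000]
Step 3: x=[4.0781 4.3594 8.4844] v=[3.0625 -0.3125 -0.0625]
Step 4: x=[3.8945 5.2422 8.1875] v=[-0.7343 3.5312 -1.1875]
Step 5: x=[3.0742 6.5244 7.9043] v=[-3.2811 5.1288 -1.1328]
Step 6: x=[2.3479 7.2890 8.0261] v=[-2.9051 3.0585 0.4873]
Step 7: x=[2.2699 7.0026 8.7137] v=[-0.3119 -1.1455 2.7502]
Step 8: x=[2.8076 5.9608 9.7235] v=[2.1509 -4.1671 4.0391]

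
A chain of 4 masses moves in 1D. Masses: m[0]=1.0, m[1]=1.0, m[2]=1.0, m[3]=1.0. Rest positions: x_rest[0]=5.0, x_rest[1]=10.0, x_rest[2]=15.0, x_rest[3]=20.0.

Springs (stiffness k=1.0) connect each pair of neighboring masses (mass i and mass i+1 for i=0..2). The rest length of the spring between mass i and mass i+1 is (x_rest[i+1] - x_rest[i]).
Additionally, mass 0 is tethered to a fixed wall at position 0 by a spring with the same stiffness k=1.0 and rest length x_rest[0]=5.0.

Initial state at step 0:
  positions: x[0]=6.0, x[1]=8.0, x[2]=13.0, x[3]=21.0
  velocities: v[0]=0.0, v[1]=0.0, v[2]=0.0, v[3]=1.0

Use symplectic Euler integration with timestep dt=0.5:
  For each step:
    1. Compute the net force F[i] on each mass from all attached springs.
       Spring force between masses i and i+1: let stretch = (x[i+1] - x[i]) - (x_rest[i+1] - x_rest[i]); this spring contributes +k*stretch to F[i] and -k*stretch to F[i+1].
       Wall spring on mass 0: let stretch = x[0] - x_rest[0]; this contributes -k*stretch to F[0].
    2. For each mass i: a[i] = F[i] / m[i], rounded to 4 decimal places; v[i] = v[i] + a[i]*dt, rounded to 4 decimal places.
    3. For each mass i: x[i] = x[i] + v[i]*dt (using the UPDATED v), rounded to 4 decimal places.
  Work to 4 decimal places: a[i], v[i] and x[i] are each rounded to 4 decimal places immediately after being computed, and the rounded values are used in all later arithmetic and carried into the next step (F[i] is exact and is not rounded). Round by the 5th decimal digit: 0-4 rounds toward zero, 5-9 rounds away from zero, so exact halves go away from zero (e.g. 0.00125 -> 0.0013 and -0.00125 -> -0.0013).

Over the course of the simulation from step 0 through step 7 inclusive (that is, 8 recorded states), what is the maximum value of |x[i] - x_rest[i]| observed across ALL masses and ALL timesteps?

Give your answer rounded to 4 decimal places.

Answer: 2.7084

Derivation:
Step 0: x=[6.0000 8.0000 13.0000 21.0000] v=[0.0000 0.0000 0.0000 1.0000]
Step 1: x=[5.0000 8.7500 13.7500 20.7500] v=[-2.0000 1.5000 1.5000 -0.5000]
Step 2: x=[3.6875 9.8125 15.0000 20.0000] v=[-2.6250 2.1250 2.5000 -1.5000]
Step 3: x=[2.9844 10.6407 16.2032 19.2500] v=[-1.4063 1.6563 2.4063 -1.5000]
Step 4: x=[3.4493 10.9454 16.7775 18.9883] v=[0.9297 0.6094 1.1485 -0.5234]
Step 5: x=[4.9259 10.8341 16.4464 19.4239] v=[2.9531 -0.2226 -0.6622 0.8712]
Step 6: x=[6.6481 10.6488 15.4566 20.3652] v=[3.4443 -0.3706 -1.9796 1.8825]
Step 7: x=[7.7084 10.6653 14.4920 21.3293] v=[2.1206 0.0330 -1.9292 1.9282]
Max displacement = 2.7084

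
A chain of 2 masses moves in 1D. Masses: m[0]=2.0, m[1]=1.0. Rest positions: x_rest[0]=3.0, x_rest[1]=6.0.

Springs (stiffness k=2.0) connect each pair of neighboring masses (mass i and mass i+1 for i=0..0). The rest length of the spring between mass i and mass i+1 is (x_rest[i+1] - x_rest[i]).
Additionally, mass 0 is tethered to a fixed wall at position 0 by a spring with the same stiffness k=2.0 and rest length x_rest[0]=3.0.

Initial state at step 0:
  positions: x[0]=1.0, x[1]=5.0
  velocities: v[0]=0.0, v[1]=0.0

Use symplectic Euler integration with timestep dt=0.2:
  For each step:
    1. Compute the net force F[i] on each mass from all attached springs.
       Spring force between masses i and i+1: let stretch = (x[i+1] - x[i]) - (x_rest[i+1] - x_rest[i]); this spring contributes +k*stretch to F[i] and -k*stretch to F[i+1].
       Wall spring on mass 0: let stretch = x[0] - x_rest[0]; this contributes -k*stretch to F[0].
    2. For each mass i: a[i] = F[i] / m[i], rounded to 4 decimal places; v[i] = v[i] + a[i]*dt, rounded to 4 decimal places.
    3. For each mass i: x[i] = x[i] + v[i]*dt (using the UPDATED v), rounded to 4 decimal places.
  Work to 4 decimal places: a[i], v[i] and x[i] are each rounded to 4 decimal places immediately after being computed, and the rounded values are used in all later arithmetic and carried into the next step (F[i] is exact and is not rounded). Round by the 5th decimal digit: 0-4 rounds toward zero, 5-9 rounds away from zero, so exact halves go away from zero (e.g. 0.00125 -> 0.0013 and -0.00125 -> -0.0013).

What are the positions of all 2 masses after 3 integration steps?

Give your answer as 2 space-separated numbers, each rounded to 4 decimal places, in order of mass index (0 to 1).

Step 0: x=[1.0000 5.0000] v=[0.0000 0.0000]
Step 1: x=[1.1200 4.9200] v=[0.6000 -0.4000]
Step 2: x=[1.3472 4.7760] v=[1.1360 -0.7200]
Step 3: x=[1.6577 4.5977] v=[1.5523 -0.8915]

Answer: 1.6577 4.5977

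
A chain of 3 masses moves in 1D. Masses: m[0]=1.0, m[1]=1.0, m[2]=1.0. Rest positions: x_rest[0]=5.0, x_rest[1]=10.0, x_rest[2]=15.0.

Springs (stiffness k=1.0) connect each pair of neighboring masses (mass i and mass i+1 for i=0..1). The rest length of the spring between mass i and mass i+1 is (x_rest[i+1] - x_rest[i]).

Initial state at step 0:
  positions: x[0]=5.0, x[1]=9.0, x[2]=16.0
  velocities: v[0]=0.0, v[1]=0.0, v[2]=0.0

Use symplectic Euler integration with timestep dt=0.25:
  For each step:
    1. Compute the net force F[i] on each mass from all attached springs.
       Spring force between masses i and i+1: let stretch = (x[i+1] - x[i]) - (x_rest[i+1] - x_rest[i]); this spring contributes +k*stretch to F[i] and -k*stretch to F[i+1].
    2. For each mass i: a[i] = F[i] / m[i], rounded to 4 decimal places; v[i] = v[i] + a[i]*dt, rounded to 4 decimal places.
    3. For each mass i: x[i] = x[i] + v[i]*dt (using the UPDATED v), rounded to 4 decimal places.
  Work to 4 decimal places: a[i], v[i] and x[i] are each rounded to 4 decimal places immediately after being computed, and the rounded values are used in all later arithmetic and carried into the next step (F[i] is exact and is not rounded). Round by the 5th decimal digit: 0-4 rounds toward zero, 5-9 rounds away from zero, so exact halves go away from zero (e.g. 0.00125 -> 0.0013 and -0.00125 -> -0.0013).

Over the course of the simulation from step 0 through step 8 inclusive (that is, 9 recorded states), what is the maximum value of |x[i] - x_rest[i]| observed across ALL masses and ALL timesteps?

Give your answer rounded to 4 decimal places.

Step 0: x=[5.0000 9.0000 16.0000] v=[0.0000 0.0000 0.0000]
Step 1: x=[4.9375 9.1875 15.8750] v=[-0.2500 0.7500 -0.5000]
Step 2: x=[4.8281 9.5274 15.6445] v=[-0.4375 1.3594 -0.9219]
Step 3: x=[4.6999 9.9559 15.3442] v=[-0.5127 1.7139 -1.2012]
Step 4: x=[4.5877 10.3927 15.0196] v=[-0.4487 1.7470 -1.2983]
Step 5: x=[4.5258 10.7558 14.7184] v=[-0.2475 1.4525 -1.2050]
Step 6: x=[4.5408 10.9772 14.4820] v=[0.0600 0.8857 -0.9457]
Step 7: x=[4.6456 11.0154 14.3390] v=[0.4191 0.1528 -0.5719]
Step 8: x=[4.8360 10.8632 14.3008] v=[0.7616 -0.6088 -0.1528]
Max displacement = 1.0154

Answer: 1.0154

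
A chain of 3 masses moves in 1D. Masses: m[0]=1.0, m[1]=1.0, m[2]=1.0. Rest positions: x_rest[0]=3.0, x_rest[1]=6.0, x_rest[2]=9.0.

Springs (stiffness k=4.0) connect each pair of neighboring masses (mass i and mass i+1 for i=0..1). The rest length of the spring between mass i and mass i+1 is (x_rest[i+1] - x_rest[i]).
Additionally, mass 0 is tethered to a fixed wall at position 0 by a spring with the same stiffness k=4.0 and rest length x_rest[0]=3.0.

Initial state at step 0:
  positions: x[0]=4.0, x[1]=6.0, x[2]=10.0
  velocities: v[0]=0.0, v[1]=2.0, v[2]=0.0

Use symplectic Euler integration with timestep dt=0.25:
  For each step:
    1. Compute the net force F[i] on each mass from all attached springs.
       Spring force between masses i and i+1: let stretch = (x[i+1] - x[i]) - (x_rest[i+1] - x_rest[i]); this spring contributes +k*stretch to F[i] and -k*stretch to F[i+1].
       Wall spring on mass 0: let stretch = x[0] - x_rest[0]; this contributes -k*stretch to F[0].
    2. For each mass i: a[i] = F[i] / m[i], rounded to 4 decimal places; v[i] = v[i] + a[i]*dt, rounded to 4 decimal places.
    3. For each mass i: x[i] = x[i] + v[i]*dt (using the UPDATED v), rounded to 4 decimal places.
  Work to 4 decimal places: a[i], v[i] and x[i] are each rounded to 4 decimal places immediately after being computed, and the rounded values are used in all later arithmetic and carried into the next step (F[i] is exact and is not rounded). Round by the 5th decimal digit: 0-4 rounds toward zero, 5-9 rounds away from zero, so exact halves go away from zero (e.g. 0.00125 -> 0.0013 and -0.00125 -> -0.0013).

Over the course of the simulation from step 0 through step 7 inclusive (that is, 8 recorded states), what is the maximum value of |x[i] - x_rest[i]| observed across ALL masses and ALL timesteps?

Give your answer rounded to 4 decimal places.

Step 0: x=[4.0000 6.0000 10.0000] v=[0.0000 2.0000 0.0000]
Step 1: x=[3.5000 7.0000 9.7500] v=[-2.0000 4.0000 -1.0000]
Step 2: x=[3.0000 7.8125 9.5625] v=[-2.0000 3.2500 -0.7500]
Step 3: x=[2.9531 7.8594 9.6875] v=[-0.1875 0.1875 0.5000]
Step 4: x=[3.3945 7.1367 10.1055] v=[1.7657 -2.8907 1.6719]
Step 5: x=[3.9229 6.2207 10.5313] v=[2.1134 -3.6641 1.7031]
Step 6: x=[4.0450 5.8079 10.6294] v=[0.4883 -1.6513 0.3925]
Step 7: x=[3.5966 6.1597 10.2722] v=[-1.7938 1.4073 -1.4290]
Max displacement = 1.8594

Answer: 1.8594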